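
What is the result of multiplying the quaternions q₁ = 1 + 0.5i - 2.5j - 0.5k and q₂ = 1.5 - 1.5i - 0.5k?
2 + 0.5i - 2.75j - 5k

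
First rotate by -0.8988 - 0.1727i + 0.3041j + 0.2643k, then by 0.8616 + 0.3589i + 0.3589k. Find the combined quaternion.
-0.8073 - 0.5805i + 0.1052j + 0.0143k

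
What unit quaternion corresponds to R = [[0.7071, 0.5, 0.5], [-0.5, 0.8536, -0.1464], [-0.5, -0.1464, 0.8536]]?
0.9239 + 0.2706j - 0.2706k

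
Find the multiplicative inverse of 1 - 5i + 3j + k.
0.0278 + 0.1389i - 0.0833j - 0.0278k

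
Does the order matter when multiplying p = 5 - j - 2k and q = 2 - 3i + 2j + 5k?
Yes: pq = 22 - 16i + 14j + 18k ≠ 22 - 14i + 2j + 24k = qp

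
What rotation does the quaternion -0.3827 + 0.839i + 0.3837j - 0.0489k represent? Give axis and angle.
axis = (0.9081, 0.4153, -0.0529), θ = 5π/4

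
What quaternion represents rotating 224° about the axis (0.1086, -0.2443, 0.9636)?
-0.3746 + 0.1007i - 0.2265j + 0.8934k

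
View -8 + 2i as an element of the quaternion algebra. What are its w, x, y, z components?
-8 + 2i + 0j + 0k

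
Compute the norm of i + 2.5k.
2.693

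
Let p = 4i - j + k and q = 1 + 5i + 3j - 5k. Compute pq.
-12 + 6i + 24j + 18k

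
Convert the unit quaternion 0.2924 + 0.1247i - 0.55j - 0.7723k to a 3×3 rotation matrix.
[[-0.7979, 0.3145, -0.5143], [-0.5888, -0.224, 0.7766], [0.129, 0.9225, 0.3639]]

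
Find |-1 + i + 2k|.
√6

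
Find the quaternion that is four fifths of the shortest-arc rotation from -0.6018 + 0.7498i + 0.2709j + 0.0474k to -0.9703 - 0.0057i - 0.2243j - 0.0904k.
-0.9742 + 0.174i - 0.1274j - 0.0661k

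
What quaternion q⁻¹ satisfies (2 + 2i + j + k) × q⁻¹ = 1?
0.2 - 0.2i - 0.1j - 0.1k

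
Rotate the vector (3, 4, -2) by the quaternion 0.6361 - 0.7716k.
(3.354, -3.708, -2)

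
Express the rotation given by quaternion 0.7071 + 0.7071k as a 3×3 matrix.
[[0, -1, 0], [1, 0, 0], [0, 0, 1]]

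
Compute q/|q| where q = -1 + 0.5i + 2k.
-0.4364 + 0.2182i + 0.8729k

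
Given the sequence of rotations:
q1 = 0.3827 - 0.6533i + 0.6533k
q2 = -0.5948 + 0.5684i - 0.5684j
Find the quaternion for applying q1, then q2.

q2 · q1 = 0.1437 + 0.2348i - 0.5889j - 0.7599k
0.1437 + 0.2348i - 0.5889j - 0.7599k


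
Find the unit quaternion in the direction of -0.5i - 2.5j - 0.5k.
-0.1925i - 0.9623j - 0.1925k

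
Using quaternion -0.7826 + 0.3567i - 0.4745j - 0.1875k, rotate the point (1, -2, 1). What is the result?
(2.352, -0.659, 0.18)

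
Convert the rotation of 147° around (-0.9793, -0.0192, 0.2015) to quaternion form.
0.284 - 0.939i - 0.0184j + 0.1932k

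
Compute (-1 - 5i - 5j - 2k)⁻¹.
-0.0182 + 0.0909i + 0.0909j + 0.0364k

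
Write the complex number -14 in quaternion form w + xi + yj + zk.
-14 + 0i + 0j + 0k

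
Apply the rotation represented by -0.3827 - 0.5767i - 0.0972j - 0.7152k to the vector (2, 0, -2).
(-1.882, 1.924, 0.869)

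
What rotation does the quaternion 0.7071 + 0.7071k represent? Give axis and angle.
axis = (0, 0, 1), θ = π/2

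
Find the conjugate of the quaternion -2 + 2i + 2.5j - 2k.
-2 - 2i - 2.5j + 2k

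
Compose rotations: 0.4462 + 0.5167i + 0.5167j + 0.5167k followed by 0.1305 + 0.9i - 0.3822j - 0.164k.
-0.1246 + 0.3563i - 0.6529j + 0.6568k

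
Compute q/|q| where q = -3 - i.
-0.9487 - 0.3162i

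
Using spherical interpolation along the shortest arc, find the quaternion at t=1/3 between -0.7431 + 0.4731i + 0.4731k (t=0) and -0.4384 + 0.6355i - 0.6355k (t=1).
-0.764 + 0.6377i + 0.0981k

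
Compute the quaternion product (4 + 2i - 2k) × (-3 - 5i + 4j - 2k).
-6 - 18i + 30j + 6k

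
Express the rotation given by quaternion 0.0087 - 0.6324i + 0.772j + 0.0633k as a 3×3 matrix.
[[-0.2, -0.9775, -0.0666], [-0.9753, 0.1921, 0.1087], [-0.0935, 0.0867, -0.9918]]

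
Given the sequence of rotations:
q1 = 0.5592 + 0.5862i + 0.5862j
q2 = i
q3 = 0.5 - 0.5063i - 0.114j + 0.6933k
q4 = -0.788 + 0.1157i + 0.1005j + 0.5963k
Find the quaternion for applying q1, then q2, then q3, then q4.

q2 · q1 = -0.5862 + 0.5592i + 0.5862k
q3 · q2 · q1 = -0.4164 + 0.5096i + 0.7513j - 0.0496k
q4 · q3 · q2 · q1 = 0.2232 - 0.9027i - 0.3243j - 0.1735k
0.2232 - 0.9027i - 0.3243j - 0.1735k


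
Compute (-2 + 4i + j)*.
-2 - 4i - j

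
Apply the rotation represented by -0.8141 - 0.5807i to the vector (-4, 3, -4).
(-4, 4.759, 1.534)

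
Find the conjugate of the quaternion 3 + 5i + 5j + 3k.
3 - 5i - 5j - 3k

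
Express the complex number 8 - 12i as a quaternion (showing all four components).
8 - 12i + 0j + 0k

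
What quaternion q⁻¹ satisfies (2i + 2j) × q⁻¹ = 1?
-0.25i - 0.25j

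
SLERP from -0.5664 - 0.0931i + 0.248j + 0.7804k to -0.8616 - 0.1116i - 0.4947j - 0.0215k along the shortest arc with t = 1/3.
-0.7969 - 0.1184i - 0.0159j + 0.5922k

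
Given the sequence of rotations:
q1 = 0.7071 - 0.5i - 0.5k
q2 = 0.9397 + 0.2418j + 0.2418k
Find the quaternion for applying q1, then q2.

q2 · q1 = 0.7854 - 0.5907i + 0.0501j - 0.178k
0.7854 - 0.5907i + 0.0501j - 0.178k


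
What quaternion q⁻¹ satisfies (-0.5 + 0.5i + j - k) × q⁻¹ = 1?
-0.2 - 0.2i - 0.4j + 0.4k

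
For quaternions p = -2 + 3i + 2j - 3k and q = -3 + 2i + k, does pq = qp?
No: pq = 3 - 11i - 15j + 3k ≠ 3 - 15i + 3j + 11k = qp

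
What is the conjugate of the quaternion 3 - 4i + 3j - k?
3 + 4i - 3j + k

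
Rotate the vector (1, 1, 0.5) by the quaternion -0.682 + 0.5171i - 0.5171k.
(-0.508, 0.988, -1.008)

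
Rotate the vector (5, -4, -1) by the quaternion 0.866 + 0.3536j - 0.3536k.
(-0.563, -5.812, -2.812)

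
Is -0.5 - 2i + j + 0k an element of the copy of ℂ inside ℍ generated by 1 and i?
No. The quaternion -0.5 - 2i + j has j-coefficient y = 1 and k-coefficient z = 0, not both zero, so it does not lie in the complex subalgebra spanned by 1 and i.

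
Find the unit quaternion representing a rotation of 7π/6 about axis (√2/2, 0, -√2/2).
-0.2588 + 0.683i - 0.683k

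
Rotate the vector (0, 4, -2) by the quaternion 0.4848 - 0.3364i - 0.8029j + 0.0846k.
(3.503, 2.657, -0.817)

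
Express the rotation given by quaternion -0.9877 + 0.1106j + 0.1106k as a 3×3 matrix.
[[0.9511, 0.2185, -0.2185], [-0.2185, 0.9755, 0.0245], [0.2185, 0.0245, 0.9755]]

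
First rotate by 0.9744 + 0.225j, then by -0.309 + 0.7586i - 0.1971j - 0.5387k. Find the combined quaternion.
-0.2567 + 0.8604i - 0.2616j - 0.3542k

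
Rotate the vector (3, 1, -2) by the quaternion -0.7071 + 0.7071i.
(3, -2, -1)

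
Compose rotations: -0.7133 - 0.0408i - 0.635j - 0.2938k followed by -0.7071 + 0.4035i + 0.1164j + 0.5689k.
0.7619 + 0.0681i + 0.4613j - 0.4495k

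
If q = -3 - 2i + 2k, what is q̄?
-3 + 2i - 2k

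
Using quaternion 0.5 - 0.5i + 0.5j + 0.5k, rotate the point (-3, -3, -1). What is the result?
(3, -1, 3)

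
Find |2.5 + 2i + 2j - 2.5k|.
4.528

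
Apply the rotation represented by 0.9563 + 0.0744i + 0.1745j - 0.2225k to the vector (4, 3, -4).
(3.512, 1.951, -4.986)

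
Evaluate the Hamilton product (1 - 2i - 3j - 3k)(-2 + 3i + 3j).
13 + 16i + 9k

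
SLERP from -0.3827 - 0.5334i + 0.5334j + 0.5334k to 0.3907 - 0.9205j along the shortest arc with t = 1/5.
-0.4099 - 0.4477i + 0.6566j + 0.4477k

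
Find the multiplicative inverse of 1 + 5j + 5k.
0.0196 - 0.098j - 0.098k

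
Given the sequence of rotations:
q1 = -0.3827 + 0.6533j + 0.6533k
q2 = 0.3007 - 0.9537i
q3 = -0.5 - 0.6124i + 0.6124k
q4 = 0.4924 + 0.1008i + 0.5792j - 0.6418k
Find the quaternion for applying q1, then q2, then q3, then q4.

q2 · q1 = -0.1151 + 0.365i + 0.8195j - 0.4266k
q3 · q2 · q1 = 0.5423 - 0.6139i - 0.4475j - 0.359k
q4 · q3 · q2 · q1 = 0.3577 - 0.7428i + 0.5239j - 0.2144k
0.3577 - 0.7428i + 0.5239j - 0.2144k


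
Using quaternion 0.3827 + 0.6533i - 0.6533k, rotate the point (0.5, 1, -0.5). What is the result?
(1, -0.707, 0)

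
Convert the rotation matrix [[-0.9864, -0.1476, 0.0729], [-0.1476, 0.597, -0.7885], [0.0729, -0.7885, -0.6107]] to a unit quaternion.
-0.0826i + 0.8936j - 0.4412k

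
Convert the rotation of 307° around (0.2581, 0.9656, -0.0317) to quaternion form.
-0.8949 + 0.1152i + 0.4308j - 0.0141k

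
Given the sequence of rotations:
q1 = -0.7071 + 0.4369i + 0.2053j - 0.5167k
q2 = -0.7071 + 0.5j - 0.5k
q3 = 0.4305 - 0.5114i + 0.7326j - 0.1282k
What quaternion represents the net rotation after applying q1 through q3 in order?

q2 · q1 = 0.139 - 0.4646i - 0.7172j + 0.5005k
q3 · q2 · q1 = 0.4118 + 0.0036i + 0.1086j + 0.9048k
0.4118 + 0.0036i + 0.1086j + 0.9048k


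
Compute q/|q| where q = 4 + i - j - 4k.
0.686 + 0.1715i - 0.1715j - 0.686k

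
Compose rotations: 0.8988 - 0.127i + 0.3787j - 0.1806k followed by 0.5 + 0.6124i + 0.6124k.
0.6378 + 0.255i + 0.2222j + 0.692k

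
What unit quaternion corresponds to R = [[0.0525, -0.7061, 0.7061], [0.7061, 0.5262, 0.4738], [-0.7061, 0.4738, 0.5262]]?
0.7254 + 0.4867j + 0.4867k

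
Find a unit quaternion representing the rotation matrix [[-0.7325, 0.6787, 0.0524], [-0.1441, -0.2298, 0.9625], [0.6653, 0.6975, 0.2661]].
-0.2756 + 0.2404i + 0.556j + 0.7464k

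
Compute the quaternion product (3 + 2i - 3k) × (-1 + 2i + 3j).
-7 + 13i + 3j + 9k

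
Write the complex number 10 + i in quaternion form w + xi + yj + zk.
10 + i + 0j + 0k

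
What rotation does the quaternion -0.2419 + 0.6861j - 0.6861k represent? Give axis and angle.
axis = (0, √2/2, -√2/2), θ = 208°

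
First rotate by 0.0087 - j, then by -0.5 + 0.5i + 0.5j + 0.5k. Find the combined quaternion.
0.4956 + 0.5043i + 0.5043j - 0.4956k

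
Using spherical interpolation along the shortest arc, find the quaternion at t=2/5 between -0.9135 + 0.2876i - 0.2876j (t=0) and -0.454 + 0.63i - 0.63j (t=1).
-0.7705 + 0.4507i - 0.4507j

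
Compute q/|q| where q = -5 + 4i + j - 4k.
-0.6565 + 0.5252i + 0.1313j - 0.5252k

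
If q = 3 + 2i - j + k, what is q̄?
3 - 2i + j - k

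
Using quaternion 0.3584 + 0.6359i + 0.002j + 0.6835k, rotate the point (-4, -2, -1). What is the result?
(-0.159, -0.031, -4.58)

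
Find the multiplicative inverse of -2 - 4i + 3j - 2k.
-0.0606 + 0.1212i - 0.0909j + 0.0606k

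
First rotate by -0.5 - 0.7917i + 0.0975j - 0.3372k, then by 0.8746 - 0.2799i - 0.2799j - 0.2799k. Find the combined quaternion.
-0.726 - 0.4308i + 0.3524j - 0.4039k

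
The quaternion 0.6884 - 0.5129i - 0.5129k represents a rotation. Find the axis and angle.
axis = (-√2/2, 0, -√2/2), θ = 93°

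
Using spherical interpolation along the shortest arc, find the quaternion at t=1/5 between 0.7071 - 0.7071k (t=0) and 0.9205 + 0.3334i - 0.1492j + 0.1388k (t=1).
0.8178 + 0.0783i - 0.035j - 0.569k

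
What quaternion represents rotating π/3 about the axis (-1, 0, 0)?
0.866 - 0.5i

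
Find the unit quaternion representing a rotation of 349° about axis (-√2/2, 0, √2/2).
-0.9954 - 0.0678i + 0.0678k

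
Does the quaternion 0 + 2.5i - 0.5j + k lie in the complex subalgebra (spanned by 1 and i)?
No. The quaternion 2.5i - 0.5j + k has j-coefficient y = -0.5 and k-coefficient z = 1, not both zero, so it does not lie in the complex subalgebra spanned by 1 and i.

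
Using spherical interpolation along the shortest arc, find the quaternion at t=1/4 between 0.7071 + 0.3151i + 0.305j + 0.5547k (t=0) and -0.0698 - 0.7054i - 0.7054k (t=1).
0.5795 + 0.4473i + 0.2415j + 0.637k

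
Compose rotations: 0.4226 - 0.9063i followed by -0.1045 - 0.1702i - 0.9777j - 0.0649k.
-0.1984 + 0.0228i - 0.3544j - 0.9135k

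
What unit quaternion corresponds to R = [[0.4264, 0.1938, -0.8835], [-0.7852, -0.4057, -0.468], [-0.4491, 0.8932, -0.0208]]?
0.5 + 0.6806i - 0.2172j - 0.4895k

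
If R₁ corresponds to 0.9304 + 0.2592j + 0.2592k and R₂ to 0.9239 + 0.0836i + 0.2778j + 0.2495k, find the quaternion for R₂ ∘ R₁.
0.7229 + 0.0851i + 0.4763j + 0.4933k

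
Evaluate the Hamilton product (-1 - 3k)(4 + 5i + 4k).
8 - 5i - 15j - 16k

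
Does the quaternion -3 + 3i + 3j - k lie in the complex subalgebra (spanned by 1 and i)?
No. The quaternion -3 + 3i + 3j - k has j-coefficient y = 3 and k-coefficient z = -1, not both zero, so it does not lie in the complex subalgebra spanned by 1 and i.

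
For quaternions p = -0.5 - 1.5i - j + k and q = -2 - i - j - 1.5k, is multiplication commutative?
No: pq = 6i - 0.75j - 0.75k ≠ i + 5.75j - 1.75k = qp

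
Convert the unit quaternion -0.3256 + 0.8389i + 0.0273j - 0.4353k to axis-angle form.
axis = (0.8872, 0.0289, -0.4604), θ = 218°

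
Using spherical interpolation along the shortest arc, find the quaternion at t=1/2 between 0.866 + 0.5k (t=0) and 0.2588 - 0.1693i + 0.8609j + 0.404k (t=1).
0.666 - 0.1002i + 0.5098j + 0.5353k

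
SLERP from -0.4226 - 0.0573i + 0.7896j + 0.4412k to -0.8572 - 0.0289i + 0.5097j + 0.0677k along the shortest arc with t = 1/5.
-0.5306 - 0.0532i + 0.7575j + 0.3767k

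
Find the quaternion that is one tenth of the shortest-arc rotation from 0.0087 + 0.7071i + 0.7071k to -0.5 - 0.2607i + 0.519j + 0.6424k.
-0.059 + 0.6407i + 0.0699j + 0.7623k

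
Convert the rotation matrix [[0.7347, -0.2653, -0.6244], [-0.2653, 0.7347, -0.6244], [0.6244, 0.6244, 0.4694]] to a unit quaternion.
0.8571 + 0.3642i - 0.3642j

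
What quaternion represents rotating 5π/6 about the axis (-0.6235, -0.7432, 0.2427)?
0.2588 - 0.6023i - 0.7179j + 0.2344k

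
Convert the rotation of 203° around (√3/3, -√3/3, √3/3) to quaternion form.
-0.1994 + 0.5658i - 0.5658j + 0.5658k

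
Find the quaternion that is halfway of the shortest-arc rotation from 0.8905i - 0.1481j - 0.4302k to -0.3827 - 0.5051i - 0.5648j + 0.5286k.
0.2144 + 0.7817i + 0.2334j - 0.5371k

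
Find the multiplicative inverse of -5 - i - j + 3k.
-0.1389 + 0.0278i + 0.0278j - 0.0833k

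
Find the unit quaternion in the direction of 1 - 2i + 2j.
0.3333 - 0.6667i + 0.6667j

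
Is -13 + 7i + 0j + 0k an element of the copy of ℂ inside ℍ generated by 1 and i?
Yes. The quaternion -13 + 7i has j- and k-coefficients y = z = 0, so it lies in the complex subalgebra spanned by 1 and i.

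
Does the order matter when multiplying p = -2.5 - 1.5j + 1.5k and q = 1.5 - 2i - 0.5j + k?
Yes: pq = -6 + 4.25i - 4j - 3.25k ≠ -6 + 5.75i + 2j + 2.75k = qp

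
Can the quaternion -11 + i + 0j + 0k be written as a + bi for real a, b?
Yes. The quaternion -11 + i has j- and k-coefficients y = z = 0, so it lies in the complex subalgebra spanned by 1 and i.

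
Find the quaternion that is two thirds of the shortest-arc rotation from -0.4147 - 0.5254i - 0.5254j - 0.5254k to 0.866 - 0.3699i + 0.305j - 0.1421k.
-0.8707 + 0.0633i - 0.4733j - 0.1178k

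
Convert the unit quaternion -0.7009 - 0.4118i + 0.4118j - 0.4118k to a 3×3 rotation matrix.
[[0.3217, -0.9164, -0.2381], [0.2381, 0.3217, -0.9164], [0.9164, 0.2381, 0.3217]]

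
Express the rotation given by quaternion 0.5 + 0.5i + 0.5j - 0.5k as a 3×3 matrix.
[[0, 1, 0], [0, 0, -1], [-1, 0, 0]]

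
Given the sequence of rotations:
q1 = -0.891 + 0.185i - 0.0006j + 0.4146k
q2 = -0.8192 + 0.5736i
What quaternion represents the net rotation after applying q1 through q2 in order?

q2 · q1 = 0.6238 - 0.6626i - 0.2373j - 0.34k
0.6238 - 0.6626i - 0.2373j - 0.34k


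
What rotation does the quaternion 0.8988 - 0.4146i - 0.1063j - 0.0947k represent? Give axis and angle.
axis = (-0.9458, -0.2425, -0.216), θ = 52°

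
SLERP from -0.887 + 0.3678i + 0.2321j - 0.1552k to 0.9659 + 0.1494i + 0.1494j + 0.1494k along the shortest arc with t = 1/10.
-0.9136 + 0.3197i + 0.1958j - 0.1577k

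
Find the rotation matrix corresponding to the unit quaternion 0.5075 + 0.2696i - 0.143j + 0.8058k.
[[-0.3395, -0.895, 0.2893], [0.7408, -0.444, -0.5041], [0.5796, 0.0432, 0.8137]]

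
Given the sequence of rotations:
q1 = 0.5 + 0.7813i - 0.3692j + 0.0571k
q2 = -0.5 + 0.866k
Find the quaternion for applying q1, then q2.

q2 · q1 = -0.2994 - 0.0709i + 0.8612j + 0.4044k
-0.2994 - 0.0709i + 0.8612j + 0.4044k


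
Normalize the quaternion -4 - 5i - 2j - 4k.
-0.5121 - 0.6402i - 0.2561j - 0.5121k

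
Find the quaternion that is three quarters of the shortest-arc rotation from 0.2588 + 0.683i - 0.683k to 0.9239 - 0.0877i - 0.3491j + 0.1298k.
0.925 + 0.1691i - 0.314j - 0.1313k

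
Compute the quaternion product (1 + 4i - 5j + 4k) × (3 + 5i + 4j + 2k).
-5 - 9i + j + 55k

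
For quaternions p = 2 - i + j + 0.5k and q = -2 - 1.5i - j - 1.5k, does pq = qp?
No: pq = -3.75 - 2i - 6.25j - 1.5k ≠ -3.75 - 1.75j - 6.5k = qp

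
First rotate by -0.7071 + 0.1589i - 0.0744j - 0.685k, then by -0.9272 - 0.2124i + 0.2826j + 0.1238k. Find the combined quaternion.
0.7952 - 0.1815i - 0.2567j + 0.5185k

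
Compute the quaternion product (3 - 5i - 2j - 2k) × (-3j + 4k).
2 - 14i + 11j + 27k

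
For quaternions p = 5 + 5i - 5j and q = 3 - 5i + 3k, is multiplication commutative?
No: pq = 40 - 25i - 30j - 10k ≠ 40 + 5i + 40k = qp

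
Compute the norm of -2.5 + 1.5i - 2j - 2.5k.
4.33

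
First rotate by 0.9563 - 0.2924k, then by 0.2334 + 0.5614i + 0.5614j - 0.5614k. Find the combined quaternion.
0.059 + 0.3727i + 0.701j - 0.6051k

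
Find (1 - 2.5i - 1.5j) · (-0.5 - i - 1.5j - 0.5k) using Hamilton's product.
-5.25 + i - 2j + 1.75k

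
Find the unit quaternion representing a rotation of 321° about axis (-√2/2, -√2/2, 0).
-0.9426 - 0.236i - 0.236j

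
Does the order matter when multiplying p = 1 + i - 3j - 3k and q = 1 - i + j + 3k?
Yes: pq = 14 - 6i - 2j - 2k ≠ 14 + 6i - 2j + 2k = qp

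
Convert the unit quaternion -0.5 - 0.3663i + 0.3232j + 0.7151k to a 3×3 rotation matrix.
[[-0.2317, 0.4783, -0.8471], [-0.9519, -0.2911, 0.0959], [-0.2007, 0.8285, 0.5227]]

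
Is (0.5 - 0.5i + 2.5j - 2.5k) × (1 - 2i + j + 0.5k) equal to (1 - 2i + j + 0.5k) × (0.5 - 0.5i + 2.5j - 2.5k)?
No: pq = -1.75 + 2.25i + 8.25j + 2.25k ≠ -1.75 - 5.25i - 2.25j - 6.75k = qp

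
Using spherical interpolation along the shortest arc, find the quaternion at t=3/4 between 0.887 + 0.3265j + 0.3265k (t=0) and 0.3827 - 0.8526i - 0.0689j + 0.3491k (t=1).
0.5898 - 0.706i + 0.0434j + 0.3895k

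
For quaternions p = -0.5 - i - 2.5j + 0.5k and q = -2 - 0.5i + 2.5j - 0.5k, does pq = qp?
No: pq = 7 + 2.25i + 3j - 4.5k ≠ 7 + 2.25i + 4.5j + 3k = qp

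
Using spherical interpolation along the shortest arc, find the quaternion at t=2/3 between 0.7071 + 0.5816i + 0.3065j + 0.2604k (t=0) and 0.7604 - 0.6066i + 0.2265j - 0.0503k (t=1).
0.9182 - 0.2271i + 0.3158j + 0.0748k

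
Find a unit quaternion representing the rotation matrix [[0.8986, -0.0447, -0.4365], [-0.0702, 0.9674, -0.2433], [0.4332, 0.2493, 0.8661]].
0.9659 + 0.1275i - 0.2251j - 0.0066k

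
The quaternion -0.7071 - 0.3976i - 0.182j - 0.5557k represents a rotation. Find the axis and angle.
axis = (-0.5623, -0.2574, -0.7859), θ = 3π/2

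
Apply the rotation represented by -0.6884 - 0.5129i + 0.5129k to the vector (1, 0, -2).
(1.526, 0.706, -1.474)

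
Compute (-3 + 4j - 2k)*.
-3 - 4j + 2k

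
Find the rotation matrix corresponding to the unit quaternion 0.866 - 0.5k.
[[0.5, 0.866, 0], [-0.866, 0.5, 0], [0, 0, 1]]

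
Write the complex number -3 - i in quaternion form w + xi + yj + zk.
-3 - i + 0j + 0k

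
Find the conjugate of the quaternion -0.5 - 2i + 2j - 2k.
-0.5 + 2i - 2j + 2k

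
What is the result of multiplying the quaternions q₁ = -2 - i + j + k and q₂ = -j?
1 + i + 2j + k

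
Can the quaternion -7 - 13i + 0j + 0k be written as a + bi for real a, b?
Yes. The quaternion -7 - 13i has j- and k-coefficients y = z = 0, so it lies in the complex subalgebra spanned by 1 and i.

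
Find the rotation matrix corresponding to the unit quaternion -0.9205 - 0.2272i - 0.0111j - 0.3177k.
[[0.7979, -0.5798, 0.1648], [0.5899, 0.6949, -0.4112], [0.1239, 0.4253, 0.8965]]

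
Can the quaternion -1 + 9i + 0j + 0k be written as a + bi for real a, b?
Yes. The quaternion -1 + 9i has j- and k-coefficients y = z = 0, so it lies in the complex subalgebra spanned by 1 and i.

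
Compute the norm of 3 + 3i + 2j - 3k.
√31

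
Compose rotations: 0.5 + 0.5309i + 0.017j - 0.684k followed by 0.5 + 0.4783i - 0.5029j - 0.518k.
-0.3497 + 0.8574i - 0.1908j - 0.3259k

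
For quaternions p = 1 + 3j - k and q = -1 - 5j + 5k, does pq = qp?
No: pq = 19 + 10i - 8j + 6k ≠ 19 - 10i - 8j + 6k = qp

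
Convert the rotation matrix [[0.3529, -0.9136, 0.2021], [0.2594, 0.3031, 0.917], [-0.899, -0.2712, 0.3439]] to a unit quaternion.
0.7071 - 0.4201i + 0.3893j + 0.4147k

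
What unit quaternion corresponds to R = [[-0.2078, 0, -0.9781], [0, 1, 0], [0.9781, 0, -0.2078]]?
0.6294 - 0.7771j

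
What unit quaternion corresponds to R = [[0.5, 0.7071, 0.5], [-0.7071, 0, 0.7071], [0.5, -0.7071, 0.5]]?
0.7071 - 0.5i - 0.5k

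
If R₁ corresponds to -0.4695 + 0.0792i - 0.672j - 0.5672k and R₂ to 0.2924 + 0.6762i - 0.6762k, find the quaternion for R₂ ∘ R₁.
-0.5744 - 0.7487i + 0.1335j - 0.3028k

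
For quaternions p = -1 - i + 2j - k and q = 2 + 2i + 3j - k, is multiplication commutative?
No: pq = -7 - 3i - 2j - 8k ≠ -7 - 5i + 4j + 6k = qp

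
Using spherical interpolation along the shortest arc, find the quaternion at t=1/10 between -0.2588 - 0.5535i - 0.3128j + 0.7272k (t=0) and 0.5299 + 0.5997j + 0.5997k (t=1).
-0.1743 - 0.5386i - 0.2166j + 0.7954k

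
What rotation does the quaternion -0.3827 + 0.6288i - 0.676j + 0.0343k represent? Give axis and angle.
axis = (0.6806, -0.7317, 0.0371), θ = 5π/4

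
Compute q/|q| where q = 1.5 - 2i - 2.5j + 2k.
0.3693 - 0.4924i - 0.6155j + 0.4924k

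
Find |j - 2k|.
√5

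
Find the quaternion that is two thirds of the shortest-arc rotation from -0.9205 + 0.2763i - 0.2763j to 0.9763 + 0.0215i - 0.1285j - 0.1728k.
-0.9896 + 0.0815i - 0.0082j + 0.1184k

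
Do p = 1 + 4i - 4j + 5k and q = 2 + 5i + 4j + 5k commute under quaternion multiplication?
No: pq = -27 - 27i + j + 51k ≠ -27 + 53i - 9j - 21k = qp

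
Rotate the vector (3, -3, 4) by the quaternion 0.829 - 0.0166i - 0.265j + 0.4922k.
(1.724, -0.004, 5.57)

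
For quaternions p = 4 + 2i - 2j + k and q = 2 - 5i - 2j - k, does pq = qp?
No: pq = 15 - 12i - 15j - 16k ≠ 15 - 20i - 9j + 12k = qp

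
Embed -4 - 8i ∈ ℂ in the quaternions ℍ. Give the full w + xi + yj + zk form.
-4 - 8i + 0j + 0k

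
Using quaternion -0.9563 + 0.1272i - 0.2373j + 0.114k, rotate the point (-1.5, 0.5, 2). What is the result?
(-0.248, 1.267, 2.199)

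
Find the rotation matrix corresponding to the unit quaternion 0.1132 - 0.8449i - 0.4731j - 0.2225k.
[[0.4533, 0.8498, 0.2689], [0.7491, -0.5267, 0.4018], [0.4831, 0.0192, -0.8754]]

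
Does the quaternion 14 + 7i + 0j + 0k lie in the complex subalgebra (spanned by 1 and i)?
Yes. The quaternion 14 + 7i has j- and k-coefficients y = z = 0, so it lies in the complex subalgebra spanned by 1 and i.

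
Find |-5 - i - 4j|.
√42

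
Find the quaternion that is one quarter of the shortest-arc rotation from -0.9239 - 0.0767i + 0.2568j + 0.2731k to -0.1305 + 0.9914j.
-0.8154 - 0.0643i + 0.5278j + 0.2289k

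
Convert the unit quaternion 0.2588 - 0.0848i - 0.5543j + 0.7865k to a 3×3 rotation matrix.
[[-0.8517, -0.3131, -0.4203], [0.5011, -0.2515, -0.828], [0.1535, -0.9158, 0.3711]]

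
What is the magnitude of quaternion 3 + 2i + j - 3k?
√23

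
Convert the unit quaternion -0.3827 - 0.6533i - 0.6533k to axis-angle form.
axis = (-√2/2, 0, -√2/2), θ = 5π/4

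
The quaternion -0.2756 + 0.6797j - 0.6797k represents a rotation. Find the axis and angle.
axis = (0, √2/2, -√2/2), θ = 212°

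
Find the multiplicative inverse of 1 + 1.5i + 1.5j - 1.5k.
0.129 - 0.1935i - 0.1935j + 0.1935k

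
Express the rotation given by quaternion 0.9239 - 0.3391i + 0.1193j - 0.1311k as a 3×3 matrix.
[[0.9372, 0.1613, 0.3094], [-0.3232, 0.7356, 0.5953], [-0.1315, -0.6579, 0.7416]]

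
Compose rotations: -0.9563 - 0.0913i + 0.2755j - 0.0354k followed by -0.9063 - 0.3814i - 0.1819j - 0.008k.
0.8817 + 0.4561i - 0.0885j - 0.0819k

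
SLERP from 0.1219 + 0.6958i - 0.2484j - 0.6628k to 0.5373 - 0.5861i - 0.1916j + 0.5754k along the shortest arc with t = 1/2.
-0.2269 + 0.7001i - 0.031j - 0.6763k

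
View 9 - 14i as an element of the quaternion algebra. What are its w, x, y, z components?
9 - 14i + 0j + 0k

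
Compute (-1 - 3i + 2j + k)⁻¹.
-0.0667 + 0.2i - 0.1333j - 0.0667k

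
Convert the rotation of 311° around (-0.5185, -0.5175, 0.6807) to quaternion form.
-0.91 - 0.215i - 0.2146j + 0.2823k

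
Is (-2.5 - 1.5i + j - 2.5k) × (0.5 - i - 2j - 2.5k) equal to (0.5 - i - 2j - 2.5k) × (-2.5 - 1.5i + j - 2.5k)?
No: pq = -7 - 5.75i + 4.25j + 9k ≠ -7 + 9.25i + 6.75j + k = qp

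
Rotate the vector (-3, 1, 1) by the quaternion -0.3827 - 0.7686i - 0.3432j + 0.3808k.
(-0.927, -2.029, 2.454)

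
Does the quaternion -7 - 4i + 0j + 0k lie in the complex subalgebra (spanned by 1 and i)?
Yes. The quaternion -7 - 4i has j- and k-coefficients y = z = 0, so it lies in the complex subalgebra spanned by 1 and i.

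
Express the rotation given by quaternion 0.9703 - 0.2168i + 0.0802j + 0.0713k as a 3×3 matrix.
[[0.977, -0.1731, 0.1247], [0.1036, 0.8958, 0.4322], [-0.1866, -0.4093, 0.8931]]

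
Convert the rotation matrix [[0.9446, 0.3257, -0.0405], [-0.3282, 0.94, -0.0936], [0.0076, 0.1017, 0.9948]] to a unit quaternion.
0.9848 + 0.0496i - 0.0122j - 0.166k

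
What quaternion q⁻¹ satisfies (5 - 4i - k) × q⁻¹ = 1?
0.119 + 0.0952i + 0.0238k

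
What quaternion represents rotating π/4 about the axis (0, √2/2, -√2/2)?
0.9239 + 0.2706j - 0.2706k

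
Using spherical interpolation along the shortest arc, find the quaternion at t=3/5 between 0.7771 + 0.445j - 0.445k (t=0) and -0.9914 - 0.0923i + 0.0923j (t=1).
0.9702 + 0.0589i + 0.1341j - 0.1931k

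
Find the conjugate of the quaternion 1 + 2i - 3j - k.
1 - 2i + 3j + k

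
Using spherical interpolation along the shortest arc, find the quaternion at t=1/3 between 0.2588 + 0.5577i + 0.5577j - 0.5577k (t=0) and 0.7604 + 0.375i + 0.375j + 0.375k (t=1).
0.5087 + 0.578i + 0.578j - 0.2703k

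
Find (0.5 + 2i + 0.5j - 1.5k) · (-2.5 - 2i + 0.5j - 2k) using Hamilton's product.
-0.5 - 6.25i + 6j + 4.75k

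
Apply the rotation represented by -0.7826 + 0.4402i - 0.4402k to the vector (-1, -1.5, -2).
(1.196, -2.404, 0.196)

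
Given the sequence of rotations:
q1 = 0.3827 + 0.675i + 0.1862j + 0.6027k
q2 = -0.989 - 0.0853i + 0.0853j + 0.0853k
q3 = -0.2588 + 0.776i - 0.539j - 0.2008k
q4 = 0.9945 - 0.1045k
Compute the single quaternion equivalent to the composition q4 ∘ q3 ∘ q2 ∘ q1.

q2 · q1 = -0.3882 - 0.6647i - 0.0425j - 0.6369k
q3 · q2 · q1 = 0.4655 + 0.2055i + 0.8479j - 0.1485k
q4 · q3 · q2 · q1 = 0.4474 + 0.293i + 0.8218j - 0.1963k
0.4474 + 0.293i + 0.8218j - 0.1963k


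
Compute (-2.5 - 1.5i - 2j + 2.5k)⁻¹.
-0.1333 + 0.08i + 0.1067j - 0.1333k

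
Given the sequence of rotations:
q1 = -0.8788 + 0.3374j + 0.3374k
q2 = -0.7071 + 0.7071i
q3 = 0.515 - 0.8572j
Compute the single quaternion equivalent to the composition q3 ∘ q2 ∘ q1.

q2 · q1 = 0.6214 - 0.6214i - 0.4772j
q3 · q2 · q1 = -0.089 - 0.32i - 0.7784j - 0.5327k
-0.089 - 0.32i - 0.7784j - 0.5327k


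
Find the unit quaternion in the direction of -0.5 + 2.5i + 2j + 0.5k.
-0.1525 + 0.7625i + 0.61j + 0.1525k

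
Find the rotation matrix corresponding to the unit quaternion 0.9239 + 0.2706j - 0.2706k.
[[0.7071, 0.5, 0.5], [-0.5, 0.8536, -0.1464], [-0.5, -0.1464, 0.8536]]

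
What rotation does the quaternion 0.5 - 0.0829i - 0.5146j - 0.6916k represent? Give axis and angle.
axis = (-0.0957, -0.5942, -0.7986), θ = 2π/3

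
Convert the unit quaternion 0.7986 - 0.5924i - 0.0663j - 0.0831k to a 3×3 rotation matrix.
[[0.9774, 0.2113, -0.0074], [-0.0542, 0.2843, 0.9572], [0.2044, -0.9352, 0.2893]]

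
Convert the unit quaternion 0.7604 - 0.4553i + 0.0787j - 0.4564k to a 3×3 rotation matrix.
[[0.571, 0.6224, 0.5353], [-0.7658, 0.1688, 0.6206], [0.2959, -0.7643, 0.573]]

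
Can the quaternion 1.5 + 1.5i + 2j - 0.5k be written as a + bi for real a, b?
No. The quaternion 1.5 + 1.5i + 2j - 0.5k has j-coefficient y = 2 and k-coefficient z = -0.5, not both zero, so it does not lie in the complex subalgebra spanned by 1 and i.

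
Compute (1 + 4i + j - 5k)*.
1 - 4i - j + 5k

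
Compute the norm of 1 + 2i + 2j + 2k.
√13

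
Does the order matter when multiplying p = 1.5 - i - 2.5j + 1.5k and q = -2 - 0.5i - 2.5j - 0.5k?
Yes: pq = -9 + 6.25i - 2.5k ≠ -9 - 3.75i + 2.5j - 5k = qp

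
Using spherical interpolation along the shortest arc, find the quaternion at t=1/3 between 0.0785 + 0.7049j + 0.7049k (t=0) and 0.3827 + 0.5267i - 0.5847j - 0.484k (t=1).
-0.084 - 0.1917i + 0.7095j + 0.6729k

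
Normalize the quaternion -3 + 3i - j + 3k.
-0.5669 + 0.5669i - 0.189j + 0.5669k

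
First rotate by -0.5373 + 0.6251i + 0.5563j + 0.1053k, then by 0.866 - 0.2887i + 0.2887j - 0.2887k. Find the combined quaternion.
-0.415 + 0.8875i + 0.1766j - 0.0948k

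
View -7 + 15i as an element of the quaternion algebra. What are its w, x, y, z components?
-7 + 15i + 0j + 0k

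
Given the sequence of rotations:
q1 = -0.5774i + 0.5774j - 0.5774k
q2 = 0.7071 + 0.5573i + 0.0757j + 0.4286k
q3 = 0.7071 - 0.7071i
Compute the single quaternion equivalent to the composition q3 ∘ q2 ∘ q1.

q2 · q1 = 0.5255 - 0.6995i + 0.4826j - 0.0428k
q3 · q2 · q1 = -0.123 - 0.8662i + 0.311j - 0.3715k
-0.123 - 0.8662i + 0.311j - 0.3715k


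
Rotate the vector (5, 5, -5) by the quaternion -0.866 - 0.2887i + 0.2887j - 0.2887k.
(1.666, 8.333, 1.667)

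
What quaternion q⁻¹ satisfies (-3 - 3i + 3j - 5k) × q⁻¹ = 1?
-0.0577 + 0.0577i - 0.0577j + 0.0962k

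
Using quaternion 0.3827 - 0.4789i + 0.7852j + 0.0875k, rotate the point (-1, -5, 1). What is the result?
(4.861, -1.441, 1.139)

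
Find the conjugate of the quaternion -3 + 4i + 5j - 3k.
-3 - 4i - 5j + 3k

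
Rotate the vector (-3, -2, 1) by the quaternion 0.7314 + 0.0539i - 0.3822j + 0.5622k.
(1.002, -3.576, -0.455)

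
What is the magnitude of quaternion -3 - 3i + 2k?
√22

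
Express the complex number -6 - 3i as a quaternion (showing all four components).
-6 - 3i + 0j + 0k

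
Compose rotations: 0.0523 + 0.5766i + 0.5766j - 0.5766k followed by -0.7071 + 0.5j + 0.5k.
-0.037 - 0.9843i - 0.0933j + 0.1456k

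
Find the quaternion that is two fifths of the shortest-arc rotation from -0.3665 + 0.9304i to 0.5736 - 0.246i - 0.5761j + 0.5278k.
-0.5289 + 0.7611i + 0.2769j - 0.2537k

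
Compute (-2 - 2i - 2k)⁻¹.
-0.1667 + 0.1667i + 0.1667k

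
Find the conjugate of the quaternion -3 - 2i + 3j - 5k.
-3 + 2i - 3j + 5k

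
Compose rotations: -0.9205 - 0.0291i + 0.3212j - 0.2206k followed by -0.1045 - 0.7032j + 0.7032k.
0.4772 - 0.0677i + 0.5933j - 0.6447k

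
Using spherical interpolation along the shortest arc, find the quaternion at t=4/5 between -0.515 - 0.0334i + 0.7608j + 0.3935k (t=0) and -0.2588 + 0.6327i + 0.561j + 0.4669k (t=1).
-0.3279 + 0.5174i + 0.6326j + 0.4738k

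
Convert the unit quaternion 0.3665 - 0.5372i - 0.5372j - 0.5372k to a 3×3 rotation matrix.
[[-0.1543, 0.9709, 0.1834], [0.1834, -0.1543, 0.9709], [0.9709, 0.1834, -0.1543]]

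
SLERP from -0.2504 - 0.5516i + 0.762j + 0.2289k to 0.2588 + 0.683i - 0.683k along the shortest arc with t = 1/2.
-0.2848 - 0.6906i + 0.4263j + 0.5101k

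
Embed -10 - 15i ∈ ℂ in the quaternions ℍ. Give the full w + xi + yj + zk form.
-10 - 15i + 0j + 0k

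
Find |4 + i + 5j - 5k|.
√67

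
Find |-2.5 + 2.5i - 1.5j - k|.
3.969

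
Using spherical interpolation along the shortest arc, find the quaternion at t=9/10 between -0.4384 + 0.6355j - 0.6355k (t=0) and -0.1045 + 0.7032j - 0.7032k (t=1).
-0.1392 + 0.7002j - 0.7002k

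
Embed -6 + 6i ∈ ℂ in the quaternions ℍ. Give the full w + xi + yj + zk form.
-6 + 6i + 0j + 0k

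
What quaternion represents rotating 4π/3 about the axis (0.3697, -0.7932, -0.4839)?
-0.5 + 0.3202i - 0.6869j - 0.4191k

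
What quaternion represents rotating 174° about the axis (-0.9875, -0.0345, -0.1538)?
0.0523 - 0.9861i - 0.0345j - 0.1536k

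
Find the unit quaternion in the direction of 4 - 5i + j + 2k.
0.5898 - 0.7372i + 0.1474j + 0.2949k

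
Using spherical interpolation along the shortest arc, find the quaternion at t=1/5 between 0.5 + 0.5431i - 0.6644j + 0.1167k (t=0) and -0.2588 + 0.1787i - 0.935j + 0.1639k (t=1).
0.3623 + 0.4992i - 0.7753j + 0.1361k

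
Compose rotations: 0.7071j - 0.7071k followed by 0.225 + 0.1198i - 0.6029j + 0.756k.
0.9609 - 0.1083i + 0.2438j - 0.0744k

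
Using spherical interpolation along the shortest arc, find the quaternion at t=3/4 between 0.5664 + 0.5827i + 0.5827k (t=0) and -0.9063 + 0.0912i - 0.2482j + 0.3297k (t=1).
0.9661 + 0.1147i + 0.2132j - 0.0901k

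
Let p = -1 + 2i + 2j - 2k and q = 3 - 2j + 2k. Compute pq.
5 + 6i + 4j - 12k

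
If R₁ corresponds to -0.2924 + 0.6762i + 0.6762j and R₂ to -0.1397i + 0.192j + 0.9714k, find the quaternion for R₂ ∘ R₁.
-0.0354 - 0.616i + 0.6007j - 0.5083k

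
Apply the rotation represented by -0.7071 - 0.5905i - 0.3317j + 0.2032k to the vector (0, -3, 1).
(-1.808, -1.63, -2.018)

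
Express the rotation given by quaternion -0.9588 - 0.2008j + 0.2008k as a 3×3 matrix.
[[0.8387, 0.3851, 0.3851], [-0.3851, 0.9194, -0.0806], [-0.3851, -0.0806, 0.9194]]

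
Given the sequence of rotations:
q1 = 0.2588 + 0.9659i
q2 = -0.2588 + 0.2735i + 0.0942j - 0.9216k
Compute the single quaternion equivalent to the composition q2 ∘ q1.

q2 · q1 = -0.3312 - 0.1792i - 0.8658j - 0.3295k
-0.3312 - 0.1792i - 0.8658j - 0.3295k


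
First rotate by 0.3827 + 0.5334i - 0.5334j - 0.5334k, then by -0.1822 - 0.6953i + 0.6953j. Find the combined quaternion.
0.672 - 0.7341i - 0.0076j + 0.0972k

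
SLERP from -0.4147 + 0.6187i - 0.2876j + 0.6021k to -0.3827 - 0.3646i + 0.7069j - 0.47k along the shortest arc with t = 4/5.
0.2282 + 0.4555i - 0.6689j + 0.5413k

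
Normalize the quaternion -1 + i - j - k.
-0.5 + 0.5i - 0.5j - 0.5k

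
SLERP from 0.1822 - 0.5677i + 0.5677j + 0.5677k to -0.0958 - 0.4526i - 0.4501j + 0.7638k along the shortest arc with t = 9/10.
-0.0674 - 0.4971i - 0.3526j + 0.79k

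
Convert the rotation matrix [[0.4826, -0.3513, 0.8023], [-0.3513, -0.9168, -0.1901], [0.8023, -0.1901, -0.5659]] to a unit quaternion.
0.861i - 0.204j + 0.4659k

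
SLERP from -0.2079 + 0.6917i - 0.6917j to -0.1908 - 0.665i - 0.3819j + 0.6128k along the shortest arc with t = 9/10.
0.155 + 0.7422i + 0.2709j - 0.593k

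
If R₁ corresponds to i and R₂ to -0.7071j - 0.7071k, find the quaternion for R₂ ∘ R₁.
-0.7071j + 0.7071k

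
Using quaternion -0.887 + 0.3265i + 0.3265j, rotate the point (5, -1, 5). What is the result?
(0.825, 3.175, 6.343)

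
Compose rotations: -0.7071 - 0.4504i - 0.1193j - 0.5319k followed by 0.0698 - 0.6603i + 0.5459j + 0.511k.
-0.0098 + 0.2061i - 0.9757j - 0.0738k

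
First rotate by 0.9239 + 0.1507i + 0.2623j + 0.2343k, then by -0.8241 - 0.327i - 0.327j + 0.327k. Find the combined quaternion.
-0.703 - 0.5887i - 0.3924j + 0.0725k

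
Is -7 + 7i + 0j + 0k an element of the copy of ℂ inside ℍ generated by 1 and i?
Yes. The quaternion -7 + 7i has j- and k-coefficients y = z = 0, so it lies in the complex subalgebra spanned by 1 and i.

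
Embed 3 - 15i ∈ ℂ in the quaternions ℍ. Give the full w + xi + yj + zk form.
3 - 15i + 0j + 0k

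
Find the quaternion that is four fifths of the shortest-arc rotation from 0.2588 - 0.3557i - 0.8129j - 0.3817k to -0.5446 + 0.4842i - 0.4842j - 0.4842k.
-0.4185 + 0.3386i - 0.6507j - 0.5355k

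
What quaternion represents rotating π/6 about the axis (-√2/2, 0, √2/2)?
0.9659 - 0.183i + 0.183k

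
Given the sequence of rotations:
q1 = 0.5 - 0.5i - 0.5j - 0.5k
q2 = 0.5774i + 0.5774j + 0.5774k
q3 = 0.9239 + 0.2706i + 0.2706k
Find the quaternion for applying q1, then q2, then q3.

q2 · q1 = 0.8661 + 0.2887i + 0.2887j + 0.2887k
q3 · q2 · q1 = 0.6439 + 0.423i + 0.2667j + 0.5792k
0.6439 + 0.423i + 0.2667j + 0.5792k


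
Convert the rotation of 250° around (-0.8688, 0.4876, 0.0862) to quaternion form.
-0.5736 - 0.7117i + 0.3994j + 0.0706k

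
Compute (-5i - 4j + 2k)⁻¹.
0.1111i + 0.0889j - 0.0444k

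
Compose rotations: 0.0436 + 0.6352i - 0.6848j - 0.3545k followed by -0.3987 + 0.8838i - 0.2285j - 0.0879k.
-0.7664 - 0.1939i + 0.5205j - 0.3226k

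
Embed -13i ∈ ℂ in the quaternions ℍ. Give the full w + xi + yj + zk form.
0 - 13i + 0j + 0k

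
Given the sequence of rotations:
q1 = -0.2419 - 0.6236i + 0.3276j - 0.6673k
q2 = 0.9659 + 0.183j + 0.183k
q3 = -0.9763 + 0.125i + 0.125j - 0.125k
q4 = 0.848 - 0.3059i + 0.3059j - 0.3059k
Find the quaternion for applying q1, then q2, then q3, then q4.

q2 · q1 = -0.1715 - 0.7844i + 0.158j - 0.5747k
q3 · q2 · q1 = 0.1739 + 0.6923i - 0.0058j + 0.7003k
q4 · q3 · q2 · q1 = 0.5752 + 0.7463i + 0.0507j + 0.3307k
0.5752 + 0.7463i + 0.0507j + 0.3307k


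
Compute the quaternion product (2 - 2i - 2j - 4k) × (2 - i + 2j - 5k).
-14 + 12i - 6j - 24k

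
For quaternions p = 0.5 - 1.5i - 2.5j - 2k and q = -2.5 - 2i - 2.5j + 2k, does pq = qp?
No: pq = -6.5 - 7.25i + 12j + 4.75k ≠ -6.5 + 12.75i - 2j + 7.25k = qp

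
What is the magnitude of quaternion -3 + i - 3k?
√19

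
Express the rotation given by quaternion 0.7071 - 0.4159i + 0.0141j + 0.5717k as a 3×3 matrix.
[[0.3459, -0.8202, -0.4556], [0.7968, 0.0004, 0.6043], [-0.4955, -0.572, 0.6537]]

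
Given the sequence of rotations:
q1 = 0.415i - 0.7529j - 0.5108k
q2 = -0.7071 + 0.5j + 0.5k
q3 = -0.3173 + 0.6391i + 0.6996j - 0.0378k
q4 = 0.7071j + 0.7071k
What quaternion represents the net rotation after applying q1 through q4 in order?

q2 · q1 = 0.6319 - 0.1724i + 0.7399j + 0.1537k
q3 · q2 · q1 = -0.6021 + 0.594i + 0.1156j + 0.5208k
q4 · q3 · q2 · q1 = -0.45 + 0.2865i - 0.0057j - 0.8458k
-0.45 + 0.2865i - 0.0057j - 0.8458k


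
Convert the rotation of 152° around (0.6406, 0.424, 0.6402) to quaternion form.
0.2419 + 0.6216i + 0.4114j + 0.6212k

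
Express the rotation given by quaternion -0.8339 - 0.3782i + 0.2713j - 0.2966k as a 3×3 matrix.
[[0.6768, -0.6999, -0.2281], [0.2895, 0.538, -0.7917], [0.6768, 0.4698, 0.5667]]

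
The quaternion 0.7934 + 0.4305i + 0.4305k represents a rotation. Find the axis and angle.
axis = (√2/2, 0, √2/2), θ = 75°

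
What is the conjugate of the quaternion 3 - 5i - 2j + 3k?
3 + 5i + 2j - 3k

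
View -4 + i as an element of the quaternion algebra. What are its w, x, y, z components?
-4 + i + 0j + 0k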